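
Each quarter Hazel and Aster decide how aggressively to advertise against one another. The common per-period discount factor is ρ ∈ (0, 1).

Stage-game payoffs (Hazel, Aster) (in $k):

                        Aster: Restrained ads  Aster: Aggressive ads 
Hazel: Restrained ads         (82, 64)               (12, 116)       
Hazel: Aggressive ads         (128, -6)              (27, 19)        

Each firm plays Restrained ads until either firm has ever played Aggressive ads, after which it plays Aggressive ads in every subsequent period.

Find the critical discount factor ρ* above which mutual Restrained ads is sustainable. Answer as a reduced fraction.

52/97

For Hazel: deviation gain 128−82 = 46, per-period punishment loss 82−27 = 55. IC gives ρ ≥ 46/101.
For Aster: gain 52, loss 45 per period, so ρ ≥ 52/97.
The tighter constraint is Aster's, so cooperation needs ρ ≥ 52/97.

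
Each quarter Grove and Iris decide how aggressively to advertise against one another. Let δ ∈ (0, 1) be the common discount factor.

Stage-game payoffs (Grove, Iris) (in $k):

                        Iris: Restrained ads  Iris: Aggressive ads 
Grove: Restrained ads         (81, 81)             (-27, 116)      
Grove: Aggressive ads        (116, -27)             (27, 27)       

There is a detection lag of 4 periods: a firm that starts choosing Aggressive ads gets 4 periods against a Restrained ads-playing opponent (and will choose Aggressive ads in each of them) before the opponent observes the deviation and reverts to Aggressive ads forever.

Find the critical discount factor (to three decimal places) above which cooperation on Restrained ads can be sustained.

Deviating for the 4 undetected periods gains 116−81 = 35 per period over cooperation, then loses 81−27 = 54 per period forever once punishment starts.
Gain: 35(1 + δ + … + δ^3); loss: 54·δ^4/(1−δ).
No profitable deviation ⇔ 35(1−δ^4) ≤ 54·δ^4, i.e. δ^4 ≥ 35/(35+54) = 35/89.
Hence δ ≥ (35/89)^(1/4) ≈ 0.792.

0.792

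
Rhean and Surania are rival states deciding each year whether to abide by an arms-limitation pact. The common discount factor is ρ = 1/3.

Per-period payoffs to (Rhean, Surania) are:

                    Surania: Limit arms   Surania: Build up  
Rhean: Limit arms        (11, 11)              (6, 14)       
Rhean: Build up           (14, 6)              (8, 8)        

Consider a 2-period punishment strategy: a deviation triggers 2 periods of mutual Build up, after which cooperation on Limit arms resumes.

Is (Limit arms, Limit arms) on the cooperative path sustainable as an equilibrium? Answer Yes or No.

No

A one-shot deviation gives 14 now, then 8 for 2 periods, then back to 11.
Gain from deviating: (14−11) today; loss: (11−8) in each of the next 2 periods.
No-deviation condition: (11−8)(ρ+…+ρ^2) ≥ 14−11, i.e. ρ+…+ρ^2 ≥ 1.
At ρ = 1/3: ρ+…+ρ^2 = 0.4444 < 1.0000.
So cooperation is not sustainable.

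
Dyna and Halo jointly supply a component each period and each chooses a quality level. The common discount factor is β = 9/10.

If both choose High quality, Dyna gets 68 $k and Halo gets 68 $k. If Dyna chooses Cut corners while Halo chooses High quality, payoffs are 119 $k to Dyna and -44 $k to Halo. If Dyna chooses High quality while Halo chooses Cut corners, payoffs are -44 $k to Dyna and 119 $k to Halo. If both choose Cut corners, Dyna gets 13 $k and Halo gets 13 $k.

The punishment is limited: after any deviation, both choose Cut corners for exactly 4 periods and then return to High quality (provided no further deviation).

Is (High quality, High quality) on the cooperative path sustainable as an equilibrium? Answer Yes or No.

Yes

A one-shot deviation gives 119 now, then 13 for 4 periods, then back to 68.
Gain from deviating: (119−68) today; loss: (68−13) in each of the next 4 periods.
No-deviation condition: (68−13)(β+…+β^4) ≥ 119−68, i.e. β+…+β^4 ≥ 51/55.
At β = 9/10: β+…+β^4 = 3.0951 ≥ 0.9273.
So cooperation is sustainable.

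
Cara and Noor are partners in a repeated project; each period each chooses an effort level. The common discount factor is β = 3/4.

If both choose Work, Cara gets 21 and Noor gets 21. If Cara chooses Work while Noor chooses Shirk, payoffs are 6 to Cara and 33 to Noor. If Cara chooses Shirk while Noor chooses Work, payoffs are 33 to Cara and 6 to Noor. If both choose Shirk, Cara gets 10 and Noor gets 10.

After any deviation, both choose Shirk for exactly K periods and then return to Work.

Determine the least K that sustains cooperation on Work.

No profitable deviation requires (21−10)(β+…+β^K) ≥ 33−21, i.e. β+…+β^K ≥ 12/11 ≈ 1.0909.
With β = 3/4, the partial sums are K=1: 0.7500, K=2: 1.3125.
K = 2 is the first length at which the sum reaches 1.0909.

2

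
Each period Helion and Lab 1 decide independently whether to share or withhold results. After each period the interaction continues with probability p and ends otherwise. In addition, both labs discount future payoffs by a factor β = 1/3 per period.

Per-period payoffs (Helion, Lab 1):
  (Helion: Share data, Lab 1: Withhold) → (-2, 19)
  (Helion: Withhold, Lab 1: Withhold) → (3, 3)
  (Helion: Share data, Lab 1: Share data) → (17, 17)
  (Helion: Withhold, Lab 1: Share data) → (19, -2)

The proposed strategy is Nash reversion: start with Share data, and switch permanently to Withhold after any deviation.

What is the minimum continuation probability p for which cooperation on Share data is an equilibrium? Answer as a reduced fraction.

With continuation probability p and discount β, the effective per-period discount factor is βp.
Grim-trigger IC: βp ≥ (19−17)/(19−3) = 1/8.
So p ≥ (1/8)/(1/3) = 3/8.

3/8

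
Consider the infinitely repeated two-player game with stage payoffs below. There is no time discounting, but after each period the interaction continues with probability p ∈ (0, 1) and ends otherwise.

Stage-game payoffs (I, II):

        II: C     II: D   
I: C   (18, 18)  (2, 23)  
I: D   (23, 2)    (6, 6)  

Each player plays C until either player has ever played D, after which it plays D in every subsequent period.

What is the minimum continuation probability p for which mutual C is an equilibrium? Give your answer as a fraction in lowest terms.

With no time discounting, the continuation probability p plays the role of the discount factor.
Grim-trigger IC: 18/(1−p) ≥ 23 + 6p/(1−p) ⇒ p ≥ (23−18)/(23−6) = 5/17.

5/17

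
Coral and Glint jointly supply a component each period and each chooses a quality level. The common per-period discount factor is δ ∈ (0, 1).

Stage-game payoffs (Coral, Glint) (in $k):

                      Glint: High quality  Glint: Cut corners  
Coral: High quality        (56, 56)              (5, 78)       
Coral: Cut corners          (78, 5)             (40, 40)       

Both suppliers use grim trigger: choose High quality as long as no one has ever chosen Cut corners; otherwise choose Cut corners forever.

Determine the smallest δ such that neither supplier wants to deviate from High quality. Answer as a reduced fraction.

11/19

56/(1−δ) ≥ 78 + 40δ/(1−δ)
56 ≥ 78 − 38δ
δ ≥ 22/38 = 11/19.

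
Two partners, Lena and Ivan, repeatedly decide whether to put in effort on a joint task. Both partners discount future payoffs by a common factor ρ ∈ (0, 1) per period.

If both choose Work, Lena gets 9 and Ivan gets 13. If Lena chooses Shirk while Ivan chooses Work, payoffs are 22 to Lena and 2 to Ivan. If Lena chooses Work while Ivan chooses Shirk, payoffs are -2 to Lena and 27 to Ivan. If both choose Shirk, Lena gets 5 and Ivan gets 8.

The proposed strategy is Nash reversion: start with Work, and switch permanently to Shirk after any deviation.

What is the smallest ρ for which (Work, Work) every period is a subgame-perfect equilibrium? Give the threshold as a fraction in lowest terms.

Lena's threshold: (22−9)/(22−5) = 13/17.
Ivan's threshold: (27−13)/(27−8) = 14/19.
13/17 > 14/19, so Lena binds and ρ* = 13/17.

13/17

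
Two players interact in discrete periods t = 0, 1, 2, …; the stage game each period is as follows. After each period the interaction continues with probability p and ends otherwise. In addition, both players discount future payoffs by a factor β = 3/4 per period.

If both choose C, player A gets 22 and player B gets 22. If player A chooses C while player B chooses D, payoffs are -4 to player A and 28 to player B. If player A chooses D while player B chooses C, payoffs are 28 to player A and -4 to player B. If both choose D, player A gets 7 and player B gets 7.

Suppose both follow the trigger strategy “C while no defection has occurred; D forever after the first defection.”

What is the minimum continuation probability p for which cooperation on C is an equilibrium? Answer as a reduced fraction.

8/21

Expected continuation weight on next period's payoff is β·p = 3/4·p, which plays the role of the discount factor.
Cooperation requires 3/4·p ≥ (28−22)/(28−7) = 2/7, hence p ≥ 8/21.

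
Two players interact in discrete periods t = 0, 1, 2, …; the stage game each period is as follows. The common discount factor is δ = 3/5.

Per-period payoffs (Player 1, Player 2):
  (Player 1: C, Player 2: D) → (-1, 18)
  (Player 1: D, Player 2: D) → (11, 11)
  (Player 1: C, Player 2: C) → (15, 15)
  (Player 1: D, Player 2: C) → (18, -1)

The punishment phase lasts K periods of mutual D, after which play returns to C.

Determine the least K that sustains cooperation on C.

2

No profitable deviation requires (15−11)(δ+…+δ^K) ≥ 18−15, i.e. δ+…+δ^K ≥ 3/4 ≈ 0.7500.
With δ = 3/5, the partial sums are K=1: 0.6000, K=2: 0.9600.
K = 2 is the first length at which the sum reaches 0.7500.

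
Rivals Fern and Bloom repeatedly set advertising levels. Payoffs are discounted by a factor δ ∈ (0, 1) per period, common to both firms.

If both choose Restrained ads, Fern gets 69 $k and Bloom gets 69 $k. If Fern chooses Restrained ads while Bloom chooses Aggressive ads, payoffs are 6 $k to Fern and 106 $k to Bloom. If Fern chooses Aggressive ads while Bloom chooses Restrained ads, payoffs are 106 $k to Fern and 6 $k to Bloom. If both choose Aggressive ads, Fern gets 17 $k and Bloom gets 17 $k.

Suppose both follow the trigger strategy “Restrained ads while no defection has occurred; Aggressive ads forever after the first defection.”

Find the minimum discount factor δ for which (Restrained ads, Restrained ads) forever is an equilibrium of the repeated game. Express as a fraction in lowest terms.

37/89

69/(1−δ) ≥ 106 + 17δ/(1−δ)
69 ≥ 106 − 89δ
δ ≥ 37/89.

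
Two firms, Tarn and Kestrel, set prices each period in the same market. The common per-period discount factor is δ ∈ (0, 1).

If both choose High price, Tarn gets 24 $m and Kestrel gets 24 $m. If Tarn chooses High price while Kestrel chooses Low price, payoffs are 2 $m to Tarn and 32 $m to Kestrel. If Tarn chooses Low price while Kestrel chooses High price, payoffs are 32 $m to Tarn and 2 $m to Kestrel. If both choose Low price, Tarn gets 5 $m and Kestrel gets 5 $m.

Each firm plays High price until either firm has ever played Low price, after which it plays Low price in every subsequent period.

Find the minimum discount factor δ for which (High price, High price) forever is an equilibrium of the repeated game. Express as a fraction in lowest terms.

8/27

Under grim trigger the critical discount factor is (T−C)/(T−P) with T = 32, C = 24, P = 5.
δ* = (32−24)/(32−5) = 8/27.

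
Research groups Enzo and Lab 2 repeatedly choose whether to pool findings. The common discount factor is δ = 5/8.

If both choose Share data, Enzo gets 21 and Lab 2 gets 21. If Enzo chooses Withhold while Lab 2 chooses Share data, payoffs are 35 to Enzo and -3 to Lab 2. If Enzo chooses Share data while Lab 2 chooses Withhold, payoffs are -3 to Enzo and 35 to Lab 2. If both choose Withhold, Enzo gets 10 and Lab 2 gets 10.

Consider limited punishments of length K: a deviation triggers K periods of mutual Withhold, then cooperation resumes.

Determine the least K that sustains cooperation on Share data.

No profitable deviation requires (21−10)(δ+…+δ^K) ≥ 35−21, i.e. δ+…+δ^K ≥ 14/11 ≈ 1.2727.
With δ = 5/8, the partial sums are K=1: 0.6250, K=2: 1.0156, K=3: 1.2598, K=4: 1.4124.
K = 4 is the first length at which the sum reaches 1.2727.

4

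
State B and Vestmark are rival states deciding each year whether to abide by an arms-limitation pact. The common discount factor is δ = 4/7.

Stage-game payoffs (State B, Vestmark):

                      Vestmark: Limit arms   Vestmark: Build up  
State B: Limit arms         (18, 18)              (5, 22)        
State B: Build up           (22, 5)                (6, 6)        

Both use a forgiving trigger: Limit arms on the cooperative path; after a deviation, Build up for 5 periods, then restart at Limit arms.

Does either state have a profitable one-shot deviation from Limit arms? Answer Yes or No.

No

A one-shot deviation gives 22 now, then 6 for 5 periods, then back to 18.
Gain from deviating: (22−18) today; loss: (18−6) in each of the next 5 periods.
No-deviation condition: (18−6)(δ+…+δ^5) ≥ 22−18, i.e. δ+…+δ^5 ≥ 1/3.
At δ = 4/7: δ+…+δ^5 = 1.2521 ≥ 0.3333.
So cooperation is sustainable.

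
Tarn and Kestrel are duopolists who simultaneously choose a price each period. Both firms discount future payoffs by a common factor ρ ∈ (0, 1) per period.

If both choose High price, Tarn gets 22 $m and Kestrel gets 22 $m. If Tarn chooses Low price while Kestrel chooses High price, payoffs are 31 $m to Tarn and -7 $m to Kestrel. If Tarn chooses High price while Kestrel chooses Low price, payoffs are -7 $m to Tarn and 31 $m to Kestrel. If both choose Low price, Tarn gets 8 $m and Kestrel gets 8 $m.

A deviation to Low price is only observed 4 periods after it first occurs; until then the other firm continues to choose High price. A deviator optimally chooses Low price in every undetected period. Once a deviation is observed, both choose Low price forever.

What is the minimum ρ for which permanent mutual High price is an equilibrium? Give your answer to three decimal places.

Deviating for the 4 undetected periods gains 31−22 = 9 per period over cooperation, then loses 22−8 = 14 per period forever once punishment starts.
Gain: 9(1 + ρ + … + ρ^3); loss: 14·ρ^4/(1−ρ).
No profitable deviation ⇔ 9(1−ρ^4) ≤ 14·ρ^4, i.e. ρ^4 ≥ 9/(9+14) = 9/23.
Hence ρ ≥ (9/23)^(1/4) ≈ 0.791.

0.791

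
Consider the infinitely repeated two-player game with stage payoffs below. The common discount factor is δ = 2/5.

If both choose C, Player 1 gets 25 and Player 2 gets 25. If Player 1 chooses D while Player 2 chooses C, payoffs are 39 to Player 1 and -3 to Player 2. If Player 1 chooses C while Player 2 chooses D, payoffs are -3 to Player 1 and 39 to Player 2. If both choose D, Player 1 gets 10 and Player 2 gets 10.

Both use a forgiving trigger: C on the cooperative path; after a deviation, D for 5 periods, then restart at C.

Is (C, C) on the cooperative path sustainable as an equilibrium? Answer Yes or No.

A one-shot deviation gives 39 now, then 10 for 5 periods, then back to 25.
Gain from deviating: (39−25) today; loss: (25−10) in each of the next 5 periods.
No-deviation condition: (25−10)(δ+…+δ^5) ≥ 39−25, i.e. δ+…+δ^5 ≥ 14/15.
At δ = 2/5: δ+…+δ^5 = 0.6598 < 0.9333.
So cooperation is not sustainable.

No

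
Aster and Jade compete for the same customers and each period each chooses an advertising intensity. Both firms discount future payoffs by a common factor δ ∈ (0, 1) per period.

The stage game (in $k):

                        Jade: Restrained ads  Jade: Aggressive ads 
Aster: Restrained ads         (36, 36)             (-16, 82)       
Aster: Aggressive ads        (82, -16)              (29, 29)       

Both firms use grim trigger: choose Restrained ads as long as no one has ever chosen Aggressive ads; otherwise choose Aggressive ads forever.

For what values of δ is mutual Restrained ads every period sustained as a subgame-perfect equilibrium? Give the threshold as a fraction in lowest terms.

Cooperation forever yields 36 each period: 36/(1−δ).
Deviating yields 82 once, then 29 forever: 82 + 29δ/(1−δ).
No profitable deviation requires 36/(1−δ) ≥ 82 + 29δ/(1−δ).
Multiplying by (1−δ): 36 ≥ 82(1−δ) + 29δ = 82 − 53δ.
So 53δ ≥ 46, i.e. δ ≥ 46/53.

46/53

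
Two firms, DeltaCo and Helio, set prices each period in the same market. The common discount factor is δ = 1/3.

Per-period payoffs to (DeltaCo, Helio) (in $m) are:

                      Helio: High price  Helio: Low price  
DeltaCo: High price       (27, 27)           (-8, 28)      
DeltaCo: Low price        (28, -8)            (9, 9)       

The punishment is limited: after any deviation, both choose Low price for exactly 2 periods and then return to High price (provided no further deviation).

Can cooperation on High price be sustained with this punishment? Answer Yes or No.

Yes

A one-shot deviation gives 28 now, then 9 for 2 periods, then back to 27.
Gain from deviating: (28−27) today; loss: (27−9) in each of the next 2 periods.
No-deviation condition: (27−9)(δ+…+δ^2) ≥ 28−27, i.e. δ+…+δ^2 ≥ 1/18.
At δ = 1/3: δ+…+δ^2 = 0.4444 ≥ 0.0556.
So cooperation is sustainable.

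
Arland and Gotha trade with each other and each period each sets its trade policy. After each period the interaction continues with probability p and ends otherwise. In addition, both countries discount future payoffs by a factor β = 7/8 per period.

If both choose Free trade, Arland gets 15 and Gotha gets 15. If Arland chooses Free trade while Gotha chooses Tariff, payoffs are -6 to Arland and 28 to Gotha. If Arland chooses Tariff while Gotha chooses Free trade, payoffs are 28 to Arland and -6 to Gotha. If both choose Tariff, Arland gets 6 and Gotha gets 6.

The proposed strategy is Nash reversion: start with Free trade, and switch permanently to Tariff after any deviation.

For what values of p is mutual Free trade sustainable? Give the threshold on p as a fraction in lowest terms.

Expected continuation weight on next period's payoff is β·p = 7/8·p, which plays the role of the discount factor.
Cooperation requires 7/8·p ≥ (28−15)/(28−6) = 13/22, hence p ≥ 52/77.

52/77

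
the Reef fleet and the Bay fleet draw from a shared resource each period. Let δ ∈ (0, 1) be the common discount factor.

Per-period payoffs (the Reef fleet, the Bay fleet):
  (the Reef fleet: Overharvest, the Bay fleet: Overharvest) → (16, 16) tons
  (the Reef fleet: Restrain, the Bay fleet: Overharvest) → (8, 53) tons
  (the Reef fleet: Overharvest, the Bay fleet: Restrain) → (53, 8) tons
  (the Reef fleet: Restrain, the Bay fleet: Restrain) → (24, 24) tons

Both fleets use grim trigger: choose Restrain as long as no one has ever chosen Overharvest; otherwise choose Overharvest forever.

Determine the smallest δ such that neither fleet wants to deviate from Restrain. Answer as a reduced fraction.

Cooperation forever yields 24 each period: 24/(1−δ).
Deviating yields 53 once, then 16 forever: 53 + 16δ/(1−δ).
No profitable deviation requires 24/(1−δ) ≥ 53 + 16δ/(1−δ).
Multiplying by (1−δ): 24 ≥ 53(1−δ) + 16δ = 53 − 37δ.
So 37δ ≥ 29, i.e. δ ≥ 29/37.

29/37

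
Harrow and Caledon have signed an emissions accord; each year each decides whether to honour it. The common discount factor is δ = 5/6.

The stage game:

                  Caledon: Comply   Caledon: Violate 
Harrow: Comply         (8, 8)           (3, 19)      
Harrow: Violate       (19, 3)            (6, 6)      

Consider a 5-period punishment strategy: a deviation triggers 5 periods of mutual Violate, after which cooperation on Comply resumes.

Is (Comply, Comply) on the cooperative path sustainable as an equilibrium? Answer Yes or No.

IC: δ+…+δ^5 ≥ (19−8)/(8−6) = 11/2.
At δ = 5/6: partial sum = 2.9906 < 5.5000. Cooperation not sustainable.

No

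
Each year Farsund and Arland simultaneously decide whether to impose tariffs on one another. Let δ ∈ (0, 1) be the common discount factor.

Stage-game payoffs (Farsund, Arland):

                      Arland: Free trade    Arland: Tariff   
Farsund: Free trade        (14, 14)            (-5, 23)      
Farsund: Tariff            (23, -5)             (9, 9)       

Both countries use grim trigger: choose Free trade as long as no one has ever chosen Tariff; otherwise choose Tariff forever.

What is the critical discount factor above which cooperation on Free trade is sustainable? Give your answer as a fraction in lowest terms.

Cooperation forever yields 14 each period: 14/(1−δ).
Deviating yields 23 once, then 9 forever: 23 + 9δ/(1−δ).
No profitable deviation requires 14/(1−δ) ≥ 23 + 9δ/(1−δ).
Multiplying by (1−δ): 14 ≥ 23(1−δ) + 9δ = 23 − 14δ.
So 14δ ≥ 9, i.e. δ ≥ 9/14.

9/14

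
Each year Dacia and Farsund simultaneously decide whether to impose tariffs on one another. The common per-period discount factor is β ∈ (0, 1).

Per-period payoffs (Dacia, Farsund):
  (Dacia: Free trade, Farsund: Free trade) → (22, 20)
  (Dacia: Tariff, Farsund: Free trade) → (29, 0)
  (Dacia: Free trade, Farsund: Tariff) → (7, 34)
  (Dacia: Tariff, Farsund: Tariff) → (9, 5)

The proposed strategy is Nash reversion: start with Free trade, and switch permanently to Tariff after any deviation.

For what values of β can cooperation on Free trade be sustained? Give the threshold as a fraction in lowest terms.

Dacia: cooperation gives 22 each period; deviation gives 29 once then 9 forever.
  22/(1−β) ≥ 29 + 9β/(1−β) ⇒ β ≥ 7/20.
Farsund: cooperation gives 20 each period; deviation gives 34 once then 5 forever.
  β ≥ 14/29.
Both must hold, so the binding constraint is Farsund's: β ≥ 14/29.

14/29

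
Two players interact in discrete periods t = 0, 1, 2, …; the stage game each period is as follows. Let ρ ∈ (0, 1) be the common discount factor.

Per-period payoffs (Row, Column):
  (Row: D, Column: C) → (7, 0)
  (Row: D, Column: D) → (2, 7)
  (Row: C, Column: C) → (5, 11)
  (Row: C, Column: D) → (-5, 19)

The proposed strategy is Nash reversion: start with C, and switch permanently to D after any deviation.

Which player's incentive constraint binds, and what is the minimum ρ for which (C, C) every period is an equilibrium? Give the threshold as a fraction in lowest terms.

Column; ρ ≥ 2/3

Row's threshold: (7−5)/(7−2) = 2/5.
Column's threshold: (19−11)/(19−7) = 2/3.
2/5 < 2/3, so Column binds and ρ* = 2/3.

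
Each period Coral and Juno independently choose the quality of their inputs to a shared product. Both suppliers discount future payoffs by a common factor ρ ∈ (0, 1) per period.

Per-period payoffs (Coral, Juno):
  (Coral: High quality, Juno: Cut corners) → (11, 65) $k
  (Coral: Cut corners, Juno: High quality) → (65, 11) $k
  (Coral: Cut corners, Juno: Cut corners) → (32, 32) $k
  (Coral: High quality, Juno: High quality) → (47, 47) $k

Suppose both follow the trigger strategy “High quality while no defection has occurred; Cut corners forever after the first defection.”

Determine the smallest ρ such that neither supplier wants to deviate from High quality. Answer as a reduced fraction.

6/11

One-period gain from deviating is 65 − 47 = 18. The loss is 47 − 32 = 15 in every subsequent period, with present value 15·ρ/(1−ρ).
Deviation is unprofitable when 15·ρ/(1−ρ) ≥ 18, i.e. ρ/(1−ρ) ≥ 6/5.
Equivalently ρ ≥ 18/(18+15) = 6/11.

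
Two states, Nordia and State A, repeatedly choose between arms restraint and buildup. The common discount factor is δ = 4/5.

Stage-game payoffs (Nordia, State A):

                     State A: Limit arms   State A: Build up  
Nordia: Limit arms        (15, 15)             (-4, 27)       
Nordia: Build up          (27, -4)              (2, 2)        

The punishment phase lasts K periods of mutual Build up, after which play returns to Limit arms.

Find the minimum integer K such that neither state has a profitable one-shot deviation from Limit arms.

2

No profitable deviation requires (15−2)(δ+…+δ^K) ≥ 27−15, i.e. δ+…+δ^K ≥ 12/13 ≈ 0.9231.
With δ = 4/5, the partial sums are K=1: 0.8000, K=2: 1.4400.
K = 2 is the first length at which the sum reaches 0.9231.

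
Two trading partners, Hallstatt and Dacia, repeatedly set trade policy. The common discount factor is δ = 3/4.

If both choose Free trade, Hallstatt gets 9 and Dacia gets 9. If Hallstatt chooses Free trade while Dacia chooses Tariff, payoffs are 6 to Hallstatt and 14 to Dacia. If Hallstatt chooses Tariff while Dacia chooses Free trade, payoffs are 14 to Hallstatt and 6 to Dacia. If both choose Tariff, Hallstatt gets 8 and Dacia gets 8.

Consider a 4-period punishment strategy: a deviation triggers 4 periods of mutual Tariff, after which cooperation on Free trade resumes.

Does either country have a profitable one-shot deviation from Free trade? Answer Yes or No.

Yes

IC: δ+…+δ^4 ≥ (14−9)/(9−8) = 5.
At δ = 3/4: partial sum = 2.0508 < 5.0000. Cooperation not sustainable.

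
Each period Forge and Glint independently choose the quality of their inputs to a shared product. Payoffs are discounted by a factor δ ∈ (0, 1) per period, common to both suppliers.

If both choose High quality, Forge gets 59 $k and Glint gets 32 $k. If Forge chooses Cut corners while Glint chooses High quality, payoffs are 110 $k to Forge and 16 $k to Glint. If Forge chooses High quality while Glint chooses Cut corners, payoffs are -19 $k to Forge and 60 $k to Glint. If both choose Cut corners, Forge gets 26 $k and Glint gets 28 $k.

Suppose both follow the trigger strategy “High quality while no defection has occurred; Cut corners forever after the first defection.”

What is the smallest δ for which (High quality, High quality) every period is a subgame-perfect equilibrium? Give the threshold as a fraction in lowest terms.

Forge's threshold: (110−59)/(110−26) = 17/28.
Glint's threshold: (60−32)/(60−28) = 7/8.
17/28 < 7/8, so Glint binds and δ* = 7/8.

7/8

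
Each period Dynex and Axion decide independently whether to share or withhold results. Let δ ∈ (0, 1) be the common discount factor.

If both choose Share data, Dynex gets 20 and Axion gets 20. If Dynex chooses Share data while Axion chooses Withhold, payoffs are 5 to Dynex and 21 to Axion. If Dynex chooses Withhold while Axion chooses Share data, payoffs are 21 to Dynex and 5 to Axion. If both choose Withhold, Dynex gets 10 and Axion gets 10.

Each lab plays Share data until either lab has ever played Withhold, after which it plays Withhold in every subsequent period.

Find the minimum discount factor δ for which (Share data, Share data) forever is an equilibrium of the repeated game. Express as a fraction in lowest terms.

20/(1−δ) ≥ 21 + 10δ/(1−δ)
20 ≥ 21 − 11δ
δ ≥ 1/11.

1/11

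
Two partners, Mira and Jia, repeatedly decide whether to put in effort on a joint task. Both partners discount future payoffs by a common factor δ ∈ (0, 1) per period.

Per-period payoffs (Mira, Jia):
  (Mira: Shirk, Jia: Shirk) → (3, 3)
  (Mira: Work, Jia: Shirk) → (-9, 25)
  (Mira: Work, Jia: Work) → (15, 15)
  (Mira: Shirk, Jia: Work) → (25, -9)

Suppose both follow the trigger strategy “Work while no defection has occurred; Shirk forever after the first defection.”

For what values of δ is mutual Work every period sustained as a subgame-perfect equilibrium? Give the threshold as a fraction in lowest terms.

5/11

15/(1−δ) ≥ 25 + 3δ/(1−δ)
15 ≥ 25 − 22δ
δ ≥ 10/22 = 5/11.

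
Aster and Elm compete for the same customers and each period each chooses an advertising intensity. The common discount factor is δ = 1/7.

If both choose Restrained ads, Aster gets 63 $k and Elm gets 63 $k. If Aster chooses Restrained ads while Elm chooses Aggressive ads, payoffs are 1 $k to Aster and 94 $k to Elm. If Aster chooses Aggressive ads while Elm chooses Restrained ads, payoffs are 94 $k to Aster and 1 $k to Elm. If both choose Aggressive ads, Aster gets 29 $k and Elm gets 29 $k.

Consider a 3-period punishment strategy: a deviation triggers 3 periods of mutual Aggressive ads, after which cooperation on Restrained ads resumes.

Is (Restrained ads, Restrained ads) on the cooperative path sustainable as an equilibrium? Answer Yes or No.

No

Comparing payoff streams over the 4 periods until play realigns: cooperate → 63(1+δ+…+δ^3); deviate → 94 + 29(δ+…+δ^3).
Cooperation is sustained iff (63−29)(δ+…+δ^3) ≥ 94−63.
δ+…+δ^3 = 1/7·(1−(1/7)^3)/(1−1/7) = 0.1662, and (94−63)/(63−29) = 0.9118.
0.1662 < 0.9118, so cooperation is not sustainable.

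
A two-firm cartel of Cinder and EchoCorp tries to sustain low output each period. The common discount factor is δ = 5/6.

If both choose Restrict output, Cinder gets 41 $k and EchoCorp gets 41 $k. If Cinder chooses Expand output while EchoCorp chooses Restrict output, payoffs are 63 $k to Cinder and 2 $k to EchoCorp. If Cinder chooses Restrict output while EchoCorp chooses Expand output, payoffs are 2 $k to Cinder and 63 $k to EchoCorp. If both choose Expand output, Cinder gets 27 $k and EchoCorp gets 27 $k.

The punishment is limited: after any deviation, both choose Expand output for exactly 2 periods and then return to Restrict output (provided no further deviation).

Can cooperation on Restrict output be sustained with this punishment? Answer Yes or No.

A one-shot deviation gives 63 now, then 27 for 2 periods, then back to 41.
Gain from deviating: (63−41) today; loss: (41−27) in each of the next 2 periods.
No-deviation condition: (41−27)(δ+…+δ^2) ≥ 63−41, i.e. δ+…+δ^2 ≥ 11/7.
At δ = 5/6: δ+…+δ^2 = 1.5278 < 1.5714.
So cooperation is not sustainable.

No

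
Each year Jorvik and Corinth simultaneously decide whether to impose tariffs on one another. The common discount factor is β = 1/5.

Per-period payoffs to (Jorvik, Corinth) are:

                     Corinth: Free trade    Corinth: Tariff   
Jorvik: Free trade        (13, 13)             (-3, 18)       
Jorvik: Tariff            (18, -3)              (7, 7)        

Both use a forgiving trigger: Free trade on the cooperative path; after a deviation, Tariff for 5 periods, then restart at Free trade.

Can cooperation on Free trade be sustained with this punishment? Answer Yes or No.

No

A one-shot deviation gives 18 now, then 7 for 5 periods, then back to 13.
Gain from deviating: (18−13) today; loss: (13−7) in each of the next 5 periods.
No-deviation condition: (13−7)(β+…+β^5) ≥ 18−13, i.e. β+…+β^5 ≥ 5/6.
At β = 1/5: β+…+β^5 = 0.2499 < 0.8333.
So cooperation is not sustainable.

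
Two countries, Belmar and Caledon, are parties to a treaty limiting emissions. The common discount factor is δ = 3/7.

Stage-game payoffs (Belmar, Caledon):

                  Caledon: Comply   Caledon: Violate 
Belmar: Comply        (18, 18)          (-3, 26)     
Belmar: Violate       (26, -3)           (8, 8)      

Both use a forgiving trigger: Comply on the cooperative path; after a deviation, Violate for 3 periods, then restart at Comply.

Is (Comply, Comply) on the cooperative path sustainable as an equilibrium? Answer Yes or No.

IC: δ+…+δ^3 ≥ (26−18)/(18−8) = 4/5.
At δ = 3/7: partial sum = 0.6910 < 0.8000. Cooperation not sustainable.

No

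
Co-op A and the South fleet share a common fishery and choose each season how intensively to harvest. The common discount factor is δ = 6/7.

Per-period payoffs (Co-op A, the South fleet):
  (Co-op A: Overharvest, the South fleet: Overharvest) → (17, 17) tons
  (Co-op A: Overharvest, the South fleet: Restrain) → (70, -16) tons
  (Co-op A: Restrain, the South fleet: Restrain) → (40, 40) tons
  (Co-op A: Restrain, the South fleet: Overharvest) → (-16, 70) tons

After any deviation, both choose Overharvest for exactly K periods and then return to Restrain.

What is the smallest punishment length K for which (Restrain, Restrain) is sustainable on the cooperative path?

Need Σ_{k=1}^{K} δ^k ≥ (70−40)/(40−17) = 1.3043 at δ = 6/7.
At K = 1 the sum is 0.8571 < 1.3043; at K = 2 it is 1.5918 ≥ 1.3043.
So the minimum punishment length is K = 2.

2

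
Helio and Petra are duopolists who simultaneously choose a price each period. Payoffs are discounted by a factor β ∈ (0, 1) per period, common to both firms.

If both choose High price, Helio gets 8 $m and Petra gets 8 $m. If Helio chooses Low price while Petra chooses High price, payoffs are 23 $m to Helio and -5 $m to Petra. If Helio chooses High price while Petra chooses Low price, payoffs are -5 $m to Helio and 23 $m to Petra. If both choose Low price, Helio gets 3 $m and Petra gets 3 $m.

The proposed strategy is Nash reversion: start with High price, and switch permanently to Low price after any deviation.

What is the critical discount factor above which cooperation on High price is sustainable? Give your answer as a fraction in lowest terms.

3/4

Under grim trigger the critical discount factor is (T−C)/(T−P) with T = 23, C = 8, P = 3.
β* = (23−8)/(23−3) = 15/20 = 3/4.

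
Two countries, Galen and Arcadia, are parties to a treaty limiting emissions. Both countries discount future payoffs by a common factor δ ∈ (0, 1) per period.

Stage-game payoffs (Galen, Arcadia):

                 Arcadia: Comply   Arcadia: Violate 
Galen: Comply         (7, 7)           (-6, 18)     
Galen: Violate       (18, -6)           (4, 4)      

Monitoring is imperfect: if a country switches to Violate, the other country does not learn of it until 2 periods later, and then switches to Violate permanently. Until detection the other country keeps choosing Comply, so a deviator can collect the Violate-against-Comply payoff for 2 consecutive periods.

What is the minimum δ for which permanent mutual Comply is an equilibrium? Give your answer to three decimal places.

0.886

The best deviation is to choose Violate for all 2 undetected periods, earning 18 each, then 4 forever once detected.
Deviation value: 18(1−δ^2)/(1−δ) + 4δ^2/(1−δ); cooperation value: 7/(1−δ).
IC: 7 ≥ 18(1−δ^2) + 4δ^2 = 18 − 14δ^2.
So δ^2 ≥ 11/14, giving δ ≥ (11/14)^(1/2) ≈ 0.886.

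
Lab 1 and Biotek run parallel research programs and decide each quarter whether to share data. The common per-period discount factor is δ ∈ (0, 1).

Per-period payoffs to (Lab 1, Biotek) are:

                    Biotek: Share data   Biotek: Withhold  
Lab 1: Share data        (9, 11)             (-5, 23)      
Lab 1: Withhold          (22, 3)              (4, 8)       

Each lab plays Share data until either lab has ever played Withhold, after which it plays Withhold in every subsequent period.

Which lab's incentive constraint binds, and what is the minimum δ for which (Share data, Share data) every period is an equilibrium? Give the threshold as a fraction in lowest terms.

Lab 1's threshold: (22−9)/(22−4) = 13/18.
Biotek's threshold: (23−11)/(23−8) = 4/5.
13/18 < 4/5, so Biotek binds and δ* = 4/5.

Biotek; δ ≥ 4/5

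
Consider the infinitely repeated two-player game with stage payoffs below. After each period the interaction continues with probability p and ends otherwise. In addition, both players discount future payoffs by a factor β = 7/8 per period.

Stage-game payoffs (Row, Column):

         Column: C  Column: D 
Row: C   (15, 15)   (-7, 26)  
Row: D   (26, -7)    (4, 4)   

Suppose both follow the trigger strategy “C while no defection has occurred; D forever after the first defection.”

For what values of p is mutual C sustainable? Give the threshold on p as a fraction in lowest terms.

4/7

With continuation probability p and discount β, the effective per-period discount factor is βp.
Grim-trigger IC: βp ≥ (26−15)/(26−4) = 1/2.
So p ≥ (1/2)/(7/8) = 4/7.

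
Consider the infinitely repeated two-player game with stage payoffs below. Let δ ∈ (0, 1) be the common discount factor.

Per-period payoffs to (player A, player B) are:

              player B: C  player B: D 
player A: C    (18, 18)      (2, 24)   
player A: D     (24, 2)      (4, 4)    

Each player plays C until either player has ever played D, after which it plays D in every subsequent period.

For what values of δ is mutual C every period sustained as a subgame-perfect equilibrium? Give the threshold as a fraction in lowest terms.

3/10

One-period gain from deviating is 24 − 18 = 6. The loss is 18 − 4 = 14 in every subsequent period, with present value 14·δ/(1−δ).
Deviation is unprofitable when 14·δ/(1−δ) ≥ 6, i.e. δ/(1−δ) ≥ 3/7.
Equivalently δ ≥ 6/(6+14) = 3/10.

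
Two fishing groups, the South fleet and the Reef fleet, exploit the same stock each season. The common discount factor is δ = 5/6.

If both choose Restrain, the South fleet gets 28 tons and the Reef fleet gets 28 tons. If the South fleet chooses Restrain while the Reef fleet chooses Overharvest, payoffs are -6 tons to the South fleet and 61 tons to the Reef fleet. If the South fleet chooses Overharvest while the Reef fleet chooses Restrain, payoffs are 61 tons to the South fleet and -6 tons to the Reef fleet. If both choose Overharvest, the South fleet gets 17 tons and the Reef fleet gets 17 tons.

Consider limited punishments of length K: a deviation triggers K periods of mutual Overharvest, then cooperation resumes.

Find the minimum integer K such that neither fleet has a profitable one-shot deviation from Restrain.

6

No profitable deviation requires (28−17)(δ+…+δ^K) ≥ 61−28, i.e. δ+…+δ^K ≥ 3 ≈ 3.0000.
With δ = 5/6, the partial sums are K=1: 0.8333, K=2: 1.5278, K=3: 2.1065, K=4: 2.5887, K=5: 2.9906, K=6: 3.3255.
K = 6 is the first length at which the sum reaches 3.0000.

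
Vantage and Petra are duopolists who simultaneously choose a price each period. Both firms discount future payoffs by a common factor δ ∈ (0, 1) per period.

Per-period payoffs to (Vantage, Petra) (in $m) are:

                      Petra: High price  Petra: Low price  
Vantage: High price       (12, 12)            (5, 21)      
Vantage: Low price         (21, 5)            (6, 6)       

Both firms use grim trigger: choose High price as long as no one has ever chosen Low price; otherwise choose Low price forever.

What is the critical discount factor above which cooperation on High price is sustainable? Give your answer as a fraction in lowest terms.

3/5

Cooperation forever yields 12 each period: 12/(1−δ).
Deviating yields 21 once, then 6 forever: 21 + 6δ/(1−δ).
No profitable deviation requires 12/(1−δ) ≥ 21 + 6δ/(1−δ).
Multiplying by (1−δ): 12 ≥ 21(1−δ) + 6δ = 21 − 15δ.
So 15δ ≥ 9, i.e. δ ≥ 9/15 = 3/5.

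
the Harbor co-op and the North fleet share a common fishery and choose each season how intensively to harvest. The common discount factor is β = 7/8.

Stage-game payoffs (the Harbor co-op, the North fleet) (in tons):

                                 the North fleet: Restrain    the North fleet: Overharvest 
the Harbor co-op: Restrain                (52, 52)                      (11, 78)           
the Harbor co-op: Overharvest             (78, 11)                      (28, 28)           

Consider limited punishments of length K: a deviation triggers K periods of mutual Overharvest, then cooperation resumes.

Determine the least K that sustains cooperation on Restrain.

No profitable deviation requires (52−28)(β+…+β^K) ≥ 78−52, i.e. β+…+β^K ≥ 13/12 ≈ 1.0833.
With β = 7/8, the partial sums are K=1: 0.8750, K=2: 1.6406.
K = 2 is the first length at which the sum reaches 1.0833.

2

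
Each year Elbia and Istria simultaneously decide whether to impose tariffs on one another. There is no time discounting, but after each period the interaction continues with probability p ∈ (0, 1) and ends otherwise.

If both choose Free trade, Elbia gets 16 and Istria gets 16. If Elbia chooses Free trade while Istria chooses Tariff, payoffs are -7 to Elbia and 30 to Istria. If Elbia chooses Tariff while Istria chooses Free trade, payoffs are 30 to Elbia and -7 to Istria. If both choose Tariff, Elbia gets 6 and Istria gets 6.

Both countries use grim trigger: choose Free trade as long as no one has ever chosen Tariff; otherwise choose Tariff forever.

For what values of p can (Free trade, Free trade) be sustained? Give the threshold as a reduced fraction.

7/12

With no time discounting, the continuation probability p plays the role of the discount factor.
Grim-trigger IC: 16/(1−p) ≥ 30 + 6p/(1−p) ⇒ p ≥ (30−16)/(30−6) = 7/12.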